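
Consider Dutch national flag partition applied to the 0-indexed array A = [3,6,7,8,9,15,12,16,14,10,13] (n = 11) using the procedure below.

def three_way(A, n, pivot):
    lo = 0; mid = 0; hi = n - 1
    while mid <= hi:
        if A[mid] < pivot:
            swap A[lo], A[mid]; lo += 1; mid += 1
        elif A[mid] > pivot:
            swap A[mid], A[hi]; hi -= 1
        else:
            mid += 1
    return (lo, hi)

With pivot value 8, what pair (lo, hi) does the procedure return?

lo=0 mid=0 hi=10
3<8: swap(0,0), lo=1 mid=1 ⇒ [3,6,7,8,9,15,12,16,14,10,13]
6<8: swap(1,1), lo=2 mid=2 ⇒ [3,6,7,8,9,15,12,16,14,10,13]
7<8: swap(2,2), lo=3 mid=3 ⇒ [3,6,7,8,9,15,12,16,14,10,13]
8=8: mid=4
9>8: swap(4,10), hi=9 ⇒ [3,6,7,8,13,15,12,16,14,10,9]
13>8: swap(4,9), hi=8 ⇒ [3,6,7,8,10,15,12,16,14,13,9]
10>8: swap(4,8), hi=7 ⇒ [3,6,7,8,14,15,12,16,10,13,9]
14>8: swap(4,7), hi=6 ⇒ [3,6,7,8,16,15,12,14,10,13,9]
16>8: swap(4,6), hi=5 ⇒ [3,6,7,8,12,15,16,14,10,13,9]
12>8: swap(4,5), hi=4 ⇒ [3,6,7,8,15,12,16,14,10,13,9]
15>8: swap(4,4), hi=3 ⇒ [3,6,7,8,15,12,16,14,10,13,9]
done. lo=3 hi=3; A=[3,6,7,8,15,12,16,14,10,13,9]

(3, 3)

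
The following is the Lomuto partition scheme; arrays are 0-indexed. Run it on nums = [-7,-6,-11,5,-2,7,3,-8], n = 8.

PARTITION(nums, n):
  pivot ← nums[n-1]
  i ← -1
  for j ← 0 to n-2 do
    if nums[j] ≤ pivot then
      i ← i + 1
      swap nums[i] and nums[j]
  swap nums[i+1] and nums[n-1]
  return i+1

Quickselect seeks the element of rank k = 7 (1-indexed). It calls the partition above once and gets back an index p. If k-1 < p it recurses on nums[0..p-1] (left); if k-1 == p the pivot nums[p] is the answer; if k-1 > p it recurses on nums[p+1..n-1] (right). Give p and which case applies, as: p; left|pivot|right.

pivot=-8, i=-1
j=0: -7>-8, skip
j=1: -6>-8, skip
j=2: -11≤-8, i=0, swap(0,2) ⇒ [-11,-6,-7,5,-2,7,3,-8]
j=3: 5>-8, skip
j=4: -2>-8, skip
j=5: 7>-8, skip
j=6: 3>-8, skip
swap(1,7) ⇒ [-11,-8,-7,5,-2,7,3,-6]; return 1
p = 1; k-1 = 6 > 1 ⇒ right

1; right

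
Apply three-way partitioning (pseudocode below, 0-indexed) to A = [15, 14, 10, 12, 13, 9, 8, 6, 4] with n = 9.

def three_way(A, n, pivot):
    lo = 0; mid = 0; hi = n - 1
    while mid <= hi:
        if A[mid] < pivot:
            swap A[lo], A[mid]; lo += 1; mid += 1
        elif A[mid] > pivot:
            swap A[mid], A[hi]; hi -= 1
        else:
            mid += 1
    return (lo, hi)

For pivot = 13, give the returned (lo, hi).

pivot = 13; lo=0, mid=0, hi=8
A[mid]=15>13: swap A[0],A[8]; hi=7 → [4, 14, 10, 12, 13, 9, 8, 6, 15]
A[mid]=4<13: swap A[0],A[0]; lo=1,mid=1 → [4, 14, 10, 12, 13, 9, 8, 6, 15]
A[mid]=14>13: swap A[1],A[7]; hi=6 → [4, 6, 10, 12, 13, 9, 8, 14, 15]
A[mid]=6<13: swap A[1],A[1]; lo=2,mid=2 → [4, 6, 10, 12, 13, 9, 8, 14, 15]
A[mid]=10<13: swap A[2],A[2]; lo=3,mid=3 → [4, 6, 10, 12, 13, 9, 8, 14, 15]
A[mid]=12<13: swap A[3],A[3]; lo=4,mid=4 → [4, 6, 10, 12, 13, 9, 8, 14, 15]
A[mid]=13=13: mid=5
A[mid]=9<13: swap A[4],A[5]; lo=5,mid=6 → [4, 6, 10, 12, 9, 13, 8, 14, 15]
A[mid]=8<13: swap A[5],A[6]; lo=6,mid=7 → [4, 6, 10, 12, 9, 8, 13, 14, 15]
end: lo=6, hi=6; A = [4, 6, 10, 12, 9, 8, 13, 14, 15]

(6, 6)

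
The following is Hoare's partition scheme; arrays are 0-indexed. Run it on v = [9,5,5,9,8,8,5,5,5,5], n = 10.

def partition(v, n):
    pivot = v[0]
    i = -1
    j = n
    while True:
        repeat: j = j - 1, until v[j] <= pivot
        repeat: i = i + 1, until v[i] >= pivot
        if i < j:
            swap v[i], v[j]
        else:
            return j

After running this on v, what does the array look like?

pivot = v[0] = 9; i = -1, j = 10
j→9 (v[9]=5≤9), i→0 (v[0]=9≥9); i<j, swap → [5,5,5,9,8,8,5,5,5,9]
j→8 (v[8]=5≤9), i→3 (v[3]=9≥9); i<j, swap → [5,5,5,5,8,8,5,5,9,9]
j→7, i→8; i≥j, return j=7. v = [5,5,5,5,8,8,5,5,9,9]

[5,5,5,5,8,8,5,5,9,9]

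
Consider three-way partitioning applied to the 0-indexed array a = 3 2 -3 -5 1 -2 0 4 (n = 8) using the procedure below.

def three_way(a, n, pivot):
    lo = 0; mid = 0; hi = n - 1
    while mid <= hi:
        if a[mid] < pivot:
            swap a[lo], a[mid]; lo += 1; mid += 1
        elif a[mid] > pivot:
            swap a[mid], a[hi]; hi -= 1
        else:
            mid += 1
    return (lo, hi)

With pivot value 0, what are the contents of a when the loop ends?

pivot = 0; lo=0, mid=0, hi=7
a[mid]=3>0: swap a[0],a[7]; hi=6 → 4 2 -3 -5 1 -2 0 3
a[mid]=4>0: swap a[0],a[6]; hi=5 → 0 2 -3 -5 1 -2 4 3
a[mid]=0=0: mid=1
a[mid]=2>0: swap a[1],a[5]; hi=4 → 0 -2 -3 -5 1 2 4 3
a[mid]=-2<0: swap a[0],a[1]; lo=1,mid=2 → -2 0 -3 -5 1 2 4 3
a[mid]=-3<0: swap a[1],a[2]; lo=2,mid=3 → -2 -3 0 -5 1 2 4 3
a[mid]=-5<0: swap a[2],a[3]; lo=3,mid=4 → -2 -3 -5 0 1 2 4 3
a[mid]=1>0: swap a[4],a[4]; hi=3 → -2 -3 -5 0 1 2 4 3
end: lo=3, hi=3; a = -2 -3 -5 0 1 2 4 3

-2 -3 -5 0 1 2 4 3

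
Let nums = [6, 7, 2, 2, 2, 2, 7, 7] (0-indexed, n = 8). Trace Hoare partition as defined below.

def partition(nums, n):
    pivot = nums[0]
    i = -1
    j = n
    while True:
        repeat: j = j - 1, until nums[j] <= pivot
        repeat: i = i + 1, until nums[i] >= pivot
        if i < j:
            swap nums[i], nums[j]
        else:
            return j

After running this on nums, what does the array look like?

[2, 2, 2, 2, 7, 6, 7, 7]

pivot=6
j stops at 5 (2), i stops at 0 (6); swap ⇒ [2, 7, 2, 2, 2, 6, 7, 7]
j stops at 4 (2), i stops at 1 (7); swap ⇒ [2, 2, 2, 2, 7, 6, 7, 7]
j stops at 3, i stops at 4; i≥j ⇒ return 3. nums=[2, 2, 2, 2, 7, 6, 7, 7]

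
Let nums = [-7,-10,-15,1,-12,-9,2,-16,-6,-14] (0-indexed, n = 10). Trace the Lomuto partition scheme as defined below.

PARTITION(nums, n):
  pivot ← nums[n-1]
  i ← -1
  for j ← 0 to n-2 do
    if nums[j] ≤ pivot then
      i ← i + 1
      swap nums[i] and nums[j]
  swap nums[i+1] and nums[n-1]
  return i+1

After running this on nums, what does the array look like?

pivot=-14, i=-1
j=0: -7>-14, skip
j=1: -10>-14, skip
j=2: -15≤-14, i=0, swap(0,2) ⇒ [-15,-10,-7,1,-12,-9,2,-16,-6,-14]
j=3: 1>-14, skip
j=4: -12>-14, skip
j=5: -9>-14, skip
j=6: 2>-14, skip
j=7: -16≤-14, i=1, swap(1,7) ⇒ [-15,-16,-7,1,-12,-9,2,-10,-6,-14]
j=8: -6>-14, skip
swap(2,9) ⇒ [-15,-16,-14,1,-12,-9,2,-10,-6,-7]; return 2

[-15,-16,-14,1,-12,-9,2,-10,-6,-7]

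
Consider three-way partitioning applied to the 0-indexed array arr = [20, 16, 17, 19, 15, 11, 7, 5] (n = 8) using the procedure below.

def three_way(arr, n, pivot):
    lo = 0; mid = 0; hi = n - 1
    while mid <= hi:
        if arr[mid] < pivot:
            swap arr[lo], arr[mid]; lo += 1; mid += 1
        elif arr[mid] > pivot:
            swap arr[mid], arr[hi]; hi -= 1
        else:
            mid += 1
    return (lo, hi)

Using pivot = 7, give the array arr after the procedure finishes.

pivot = 7; lo=0, mid=0, hi=7
arr[mid]=20>7: swap arr[0],arr[7]; hi=6 → [5, 16, 17, 19, 15, 11, 7, 20]
arr[mid]=5<7: swap arr[0],arr[0]; lo=1,mid=1 → [5, 16, 17, 19, 15, 11, 7, 20]
arr[mid]=16>7: swap arr[1],arr[6]; hi=5 → [5, 7, 17, 19, 15, 11, 16, 20]
arr[mid]=7=7: mid=2
arr[mid]=17>7: swap arr[2],arr[5]; hi=4 → [5, 7, 11, 19, 15, 17, 16, 20]
arr[mid]=11>7: swap arr[2],arr[4]; hi=3 → [5, 7, 15, 19, 11, 17, 16, 20]
arr[mid]=15>7: swap arr[2],arr[3]; hi=2 → [5, 7, 19, 15, 11, 17, 16, 20]
arr[mid]=19>7: swap arr[2],arr[2]; hi=1 → [5, 7, 19, 15, 11, 17, 16, 20]
end: lo=1, hi=1; arr = [5, 7, 19, 15, 11, 17, 16, 20]

[5, 7, 19, 15, 11, 17, 16, 20]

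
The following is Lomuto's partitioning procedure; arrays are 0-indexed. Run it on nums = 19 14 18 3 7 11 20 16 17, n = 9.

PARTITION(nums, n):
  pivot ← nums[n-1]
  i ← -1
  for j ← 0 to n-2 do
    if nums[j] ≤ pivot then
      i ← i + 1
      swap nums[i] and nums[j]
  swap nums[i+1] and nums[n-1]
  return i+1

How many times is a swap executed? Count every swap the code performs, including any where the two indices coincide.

6

pivot = nums[8] = 17; i = -1
j=0: nums[0]=19 > 17 → no swap
j=1: nums[1]=14 ≤ 17 → i=0, swap nums[0],nums[1] → 14 19 18 3 7 11 20 16 17
j=2: nums[2]=18 > 17 → no swap
j=3: nums[3]=3 ≤ 17 → i=1, swap nums[1],nums[3] → 14 3 18 19 7 11 20 16 17
j=4: nums[4]=7 ≤ 17 → i=2, swap nums[2],nums[4] → 14 3 7 19 18 11 20 16 17
j=5: nums[5]=11 ≤ 17 → i=3, swap nums[3],nums[5] → 14 3 7 11 18 19 20 16 17
j=6: nums[6]=20 > 17 → no swap
j=7: nums[7]=16 ≤ 17 → i=4, swap nums[4],nums[7] → 14 3 7 11 16 19 20 18 17
final swap nums[5],nums[8] → 14 3 7 11 16 17 20 18 19; return 5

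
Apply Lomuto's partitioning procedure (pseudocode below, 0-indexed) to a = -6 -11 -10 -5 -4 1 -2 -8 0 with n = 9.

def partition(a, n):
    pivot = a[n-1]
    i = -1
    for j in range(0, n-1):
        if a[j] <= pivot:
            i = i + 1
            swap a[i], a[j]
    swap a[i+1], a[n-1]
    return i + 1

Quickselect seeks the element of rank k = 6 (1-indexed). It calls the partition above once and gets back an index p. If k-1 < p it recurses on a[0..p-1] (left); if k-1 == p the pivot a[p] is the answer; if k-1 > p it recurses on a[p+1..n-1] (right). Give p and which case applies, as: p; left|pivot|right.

7; left

pivot=0, i=-1
j=0: -6≤0, i=0, swap(0,0) ⇒ -6 -11 -10 -5 -4 1 -2 -8 0
j=1: -11≤0, i=1, swap(1,1) ⇒ -6 -11 -10 -5 -4 1 -2 -8 0
j=2: -10≤0, i=2, swap(2,2) ⇒ -6 -11 -10 -5 -4 1 -2 -8 0
j=3: -5≤0, i=3, swap(3,3) ⇒ -6 -11 -10 -5 -4 1 -2 -8 0
j=4: -4≤0, i=4, swap(4,4) ⇒ -6 -11 -10 -5 -4 1 -2 -8 0
j=5: 1>0, skip
j=6: -2≤0, i=5, swap(5,6) ⇒ -6 -11 -10 -5 -4 -2 1 -8 0
j=7: -8≤0, i=6, swap(6,7) ⇒ -6 -11 -10 -5 -4 -2 -8 1 0
swap(7,8) ⇒ -6 -11 -10 -5 -4 -2 -8 0 1; return 7
p = 7; k-1 = 5 < 7 ⇒ left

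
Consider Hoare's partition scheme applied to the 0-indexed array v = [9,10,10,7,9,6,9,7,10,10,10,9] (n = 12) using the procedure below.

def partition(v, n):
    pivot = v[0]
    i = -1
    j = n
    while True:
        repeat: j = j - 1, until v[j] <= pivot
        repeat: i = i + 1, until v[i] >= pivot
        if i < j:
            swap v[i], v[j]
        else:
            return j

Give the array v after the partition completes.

[9,7,9,7,6,9,10,10,10,10,10,9]

pivot = v[0] = 9; i = -1, j = 12
j→11 (v[11]=9≤9), i→0 (v[0]=9≥9); i<j, swap → [9,10,10,7,9,6,9,7,10,10,10,9]
j→7 (v[7]=7≤9), i→1 (v[1]=10≥9); i<j, swap → [9,7,10,7,9,6,9,10,10,10,10,9]
j→6 (v[6]=9≤9), i→2 (v[2]=10≥9); i<j, swap → [9,7,9,7,9,6,10,10,10,10,10,9]
j→5 (v[5]=6≤9), i→4 (v[4]=9≥9); i<j, swap → [9,7,9,7,6,9,10,10,10,10,10,9]
j→4, i→5; i≥j, return j=4. v = [9,7,9,7,6,9,10,10,10,10,10,9]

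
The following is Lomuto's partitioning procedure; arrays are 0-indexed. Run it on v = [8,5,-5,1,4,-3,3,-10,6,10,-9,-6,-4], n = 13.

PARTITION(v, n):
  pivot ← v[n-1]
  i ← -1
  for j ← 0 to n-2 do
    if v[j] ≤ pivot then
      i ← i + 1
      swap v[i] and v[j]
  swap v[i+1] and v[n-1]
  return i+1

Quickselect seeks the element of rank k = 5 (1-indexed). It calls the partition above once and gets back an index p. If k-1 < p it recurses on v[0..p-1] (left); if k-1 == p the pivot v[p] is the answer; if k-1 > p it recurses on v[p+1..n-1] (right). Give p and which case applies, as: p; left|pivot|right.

4; pivot

pivot=-4, i=-1
j=0: 8>-4, skip
j=1: 5>-4, skip
j=2: -5≤-4, i=0, swap(0,2) ⇒ [-5,5,8,1,4,-3,3,-10,6,10,-9,-6,-4]
j=3: 1>-4, skip
j=4: 4>-4, skip
j=5: -3>-4, skip
j=6: 3>-4, skip
j=7: -10≤-4, i=1, swap(1,7) ⇒ [-5,-10,8,1,4,-3,3,5,6,10,-9,-6,-4]
j=8: 6>-4, skip
j=9: 10>-4, skip
j=10: -9≤-4, i=2, swap(2,10) ⇒ [-5,-10,-9,1,4,-3,3,5,6,10,8,-6,-4]
j=11: -6≤-4, i=3, swap(3,11) ⇒ [-5,-10,-9,-6,4,-3,3,5,6,10,8,1,-4]
swap(4,12) ⇒ [-5,-10,-9,-6,-4,-3,3,5,6,10,8,1,4]; return 4
p = 4; k-1 = 4 == 4 ⇒ pivot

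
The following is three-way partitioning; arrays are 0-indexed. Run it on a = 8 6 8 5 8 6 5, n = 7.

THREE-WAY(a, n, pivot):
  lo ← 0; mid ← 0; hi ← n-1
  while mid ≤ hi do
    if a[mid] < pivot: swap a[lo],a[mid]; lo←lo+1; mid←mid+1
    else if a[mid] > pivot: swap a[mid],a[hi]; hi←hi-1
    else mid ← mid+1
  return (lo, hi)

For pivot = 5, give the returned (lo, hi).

pivot = 5; lo=0, mid=0, hi=6
a[mid]=8>5: swap a[0],a[6]; hi=5 → 5 6 8 5 8 6 8
a[mid]=5=5: mid=1
a[mid]=6>5: swap a[1],a[5]; hi=4 → 5 6 8 5 8 6 8
a[mid]=6>5: swap a[1],a[4]; hi=3 → 5 8 8 5 6 6 8
a[mid]=8>5: swap a[1],a[3]; hi=2 → 5 5 8 8 6 6 8
a[mid]=5=5: mid=2
a[mid]=8>5: swap a[2],a[2]; hi=1 → 5 5 8 8 6 6 8
end: lo=0, hi=1; a = 5 5 8 8 6 6 8

(0, 1)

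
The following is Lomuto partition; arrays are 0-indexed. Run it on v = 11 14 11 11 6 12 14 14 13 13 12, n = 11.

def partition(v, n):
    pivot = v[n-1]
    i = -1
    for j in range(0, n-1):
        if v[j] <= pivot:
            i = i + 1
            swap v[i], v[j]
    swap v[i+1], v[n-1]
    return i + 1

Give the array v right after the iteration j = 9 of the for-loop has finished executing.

pivot=12, i=-1
j=0: 11≤12, i=0, swap(0,0) ⇒ 11 14 11 11 6 12 14 14 13 13 12
j=1: 14>12, skip
j=2: 11≤12, i=1, swap(1,2) ⇒ 11 11 14 11 6 12 14 14 13 13 12
j=3: 11≤12, i=2, swap(2,3) ⇒ 11 11 11 14 6 12 14 14 13 13 12
j=4: 6≤12, i=3, swap(3,4) ⇒ 11 11 11 6 14 12 14 14 13 13 12
j=5: 12≤12, i=4, swap(4,5) ⇒ 11 11 11 6 12 14 14 14 13 13 12
j=6: 14>12, skip
j=7: 14>12, skip
j=8: 13>12, skip
j=9: 13>12, skip
(after j=9) v = 11 11 11 6 12 14 14 14 13 13 12

11 11 11 6 12 14 14 14 13 13 12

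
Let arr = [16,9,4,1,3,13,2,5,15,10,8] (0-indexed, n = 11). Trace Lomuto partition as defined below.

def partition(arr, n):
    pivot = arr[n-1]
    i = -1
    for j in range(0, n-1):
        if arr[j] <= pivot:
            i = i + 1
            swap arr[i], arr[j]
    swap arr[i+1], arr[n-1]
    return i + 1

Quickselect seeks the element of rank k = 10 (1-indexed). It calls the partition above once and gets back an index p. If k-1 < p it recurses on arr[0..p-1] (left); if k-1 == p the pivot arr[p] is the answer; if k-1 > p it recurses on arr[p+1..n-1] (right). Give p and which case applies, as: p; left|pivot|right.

pivot = arr[10] = 8; i = -1
j=0: arr[0]=16 > 8 → no swap
j=1: arr[1]=9 > 8 → no swap
j=2: arr[2]=4 ≤ 8 → i=0, swap arr[0],arr[2] → [4,9,16,1,3,13,2,5,15,10,8]
j=3: arr[3]=1 ≤ 8 → i=1, swap arr[1],arr[3] → [4,1,16,9,3,13,2,5,15,10,8]
j=4: arr[4]=3 ≤ 8 → i=2, swap arr[2],arr[4] → [4,1,3,9,16,13,2,5,15,10,8]
j=5: arr[5]=13 > 8 → no swap
j=6: arr[6]=2 ≤ 8 → i=3, swap arr[3],arr[6] → [4,1,3,2,16,13,9,5,15,10,8]
j=7: arr[7]=5 ≤ 8 → i=4, swap arr[4],arr[7] → [4,1,3,2,5,13,9,16,15,10,8]
j=8: arr[8]=15 > 8 → no swap
j=9: arr[9]=10 > 8 → no swap
final swap arr[5],arr[10] → [4,1,3,2,5,8,9,16,15,10,13]; return 5
p = 5; k-1 = 9 > 5 ⇒ right

5; right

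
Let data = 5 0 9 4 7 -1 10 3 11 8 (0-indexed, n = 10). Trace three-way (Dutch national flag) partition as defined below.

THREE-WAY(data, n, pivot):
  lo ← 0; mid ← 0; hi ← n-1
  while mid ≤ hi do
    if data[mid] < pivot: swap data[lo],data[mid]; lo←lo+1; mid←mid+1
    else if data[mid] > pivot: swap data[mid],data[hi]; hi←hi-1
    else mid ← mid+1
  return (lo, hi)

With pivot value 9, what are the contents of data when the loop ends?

pivot = 9; lo=0, mid=0, hi=9
data[mid]=5<9: swap data[0],data[0]; lo=1,mid=1 → 5 0 9 4 7 -1 10 3 11 8
data[mid]=0<9: swap data[1],data[1]; lo=2,mid=2 → 5 0 9 4 7 -1 10 3 11 8
data[mid]=9=9: mid=3
data[mid]=4<9: swap data[2],data[3]; lo=3,mid=4 → 5 0 4 9 7 -1 10 3 11 8
data[mid]=7<9: swap data[3],data[4]; lo=4,mid=5 → 5 0 4 7 9 -1 10 3 11 8
data[mid]=-1<9: swap data[4],data[5]; lo=5,mid=6 → 5 0 4 7 -1 9 10 3 11 8
data[mid]=10>9: swap data[6],data[9]; hi=8 → 5 0 4 7 -1 9 8 3 11 10
data[mid]=8<9: swap data[5],data[6]; lo=6,mid=7 → 5 0 4 7 -1 8 9 3 11 10
data[mid]=3<9: swap data[6],data[7]; lo=7,mid=8 → 5 0 4 7 -1 8 3 9 11 10
data[mid]=11>9: swap data[8],data[8]; hi=7 → 5 0 4 7 -1 8 3 9 11 10
end: lo=7, hi=7; data = 5 0 4 7 -1 8 3 9 11 10

5 0 4 7 -1 8 3 9 11 10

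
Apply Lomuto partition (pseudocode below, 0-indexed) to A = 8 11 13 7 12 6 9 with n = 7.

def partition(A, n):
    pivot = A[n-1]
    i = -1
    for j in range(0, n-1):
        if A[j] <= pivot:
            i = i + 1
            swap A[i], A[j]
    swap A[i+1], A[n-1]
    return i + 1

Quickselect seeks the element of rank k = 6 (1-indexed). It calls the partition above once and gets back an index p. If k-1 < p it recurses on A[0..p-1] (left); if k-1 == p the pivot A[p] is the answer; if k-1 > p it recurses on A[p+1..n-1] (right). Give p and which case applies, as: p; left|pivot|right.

3; right

pivot=9, i=-1
j=0: 8≤9, i=0, swap(0,0) ⇒ 8 11 13 7 12 6 9
j=1: 11>9, skip
j=2: 13>9, skip
j=3: 7≤9, i=1, swap(1,3) ⇒ 8 7 13 11 12 6 9
j=4: 12>9, skip
j=5: 6≤9, i=2, swap(2,5) ⇒ 8 7 6 11 12 13 9
swap(3,6) ⇒ 8 7 6 9 12 13 11; return 3
p = 3; k-1 = 5 > 3 ⇒ right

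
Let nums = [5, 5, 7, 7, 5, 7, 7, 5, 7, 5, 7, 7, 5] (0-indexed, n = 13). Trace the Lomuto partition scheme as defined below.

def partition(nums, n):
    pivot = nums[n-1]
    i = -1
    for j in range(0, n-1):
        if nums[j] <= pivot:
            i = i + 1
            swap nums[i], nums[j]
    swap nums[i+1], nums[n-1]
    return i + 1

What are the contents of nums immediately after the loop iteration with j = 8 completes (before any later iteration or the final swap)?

[5, 5, 5, 5, 7, 7, 7, 7, 7, 5, 7, 7, 5]

pivot=5, i=-1
j=0: 5≤5, i=0, swap(0,0) ⇒ [5, 5, 7, 7, 5, 7, 7, 5, 7, 5, 7, 7, 5]
j=1: 5≤5, i=1, swap(1,1) ⇒ [5, 5, 7, 7, 5, 7, 7, 5, 7, 5, 7, 7, 5]
j=2: 7>5, skip
j=3: 7>5, skip
j=4: 5≤5, i=2, swap(2,4) ⇒ [5, 5, 5, 7, 7, 7, 7, 5, 7, 5, 7, 7, 5]
j=5: 7>5, skip
j=6: 7>5, skip
j=7: 5≤5, i=3, swap(3,7) ⇒ [5, 5, 5, 5, 7, 7, 7, 7, 7, 5, 7, 7, 5]
j=8: 7>5, skip
(after j=8) nums = [5, 5, 5, 5, 7, 7, 7, 7, 7, 5, 7, 7, 5]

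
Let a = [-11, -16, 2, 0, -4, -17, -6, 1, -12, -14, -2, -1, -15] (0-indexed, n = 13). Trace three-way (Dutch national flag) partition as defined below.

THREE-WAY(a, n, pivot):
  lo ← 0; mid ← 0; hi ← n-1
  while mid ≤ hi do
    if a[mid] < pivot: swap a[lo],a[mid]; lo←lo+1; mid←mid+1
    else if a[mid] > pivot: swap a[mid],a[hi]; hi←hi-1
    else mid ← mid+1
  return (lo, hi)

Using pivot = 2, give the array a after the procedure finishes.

[-11, -16, 0, -4, -17, -6, 1, -12, -14, -2, -1, -15, 2]

pivot = 2; lo=0, mid=0, hi=12
a[mid]=-11<2: swap a[0],a[0]; lo=1,mid=1 → [-11, -16, 2, 0, -4, -17, -6, 1, -12, -14, -2, -1, -15]
a[mid]=-16<2: swap a[1],a[1]; lo=2,mid=2 → [-11, -16, 2, 0, -4, -17, -6, 1, -12, -14, -2, -1, -15]
a[mid]=2=2: mid=3
a[mid]=0<2: swap a[2],a[3]; lo=3,mid=4 → [-11, -16, 0, 2, -4, -17, -6, 1, -12, -14, -2, -1, -15]
a[mid]=-4<2: swap a[3],a[4]; lo=4,mid=5 → [-11, -16, 0, -4, 2, -17, -6, 1, -12, -14, -2, -1, -15]
a[mid]=-17<2: swap a[4],a[5]; lo=5,mid=6 → [-11, -16, 0, -4, -17, 2, -6, 1, -12, -14, -2, -1, -15]
a[mid]=-6<2: swap a[5],a[6]; lo=6,mid=7 → [-11, -16, 0, -4, -17, -6, 2, 1, -12, -14, -2, -1, -15]
a[mid]=1<2: swap a[6],a[7]; lo=7,mid=8 → [-11, -16, 0, -4, -17, -6, 1, 2, -12, -14, -2, -1, -15]
a[mid]=-12<2: swap a[7],a[8]; lo=8,mid=9 → [-11, -16, 0, -4, -17, -6, 1, -12, 2, -14, -2, -1, -15]
a[mid]=-14<2: swap a[8],a[9]; lo=9,mid=10 → [-11, -16, 0, -4, -17, -6, 1, -12, -14, 2, -2, -1, -15]
a[mid]=-2<2: swap a[9],a[10]; lo=10,mid=11 → [-11, -16, 0, -4, -17, -6, 1, -12, -14, -2, 2, -1, -15]
a[mid]=-1<2: swap a[10],a[11]; lo=11,mid=12 → [-11, -16, 0, -4, -17, -6, 1, -12, -14, -2, -1, 2, -15]
a[mid]=-15<2: swap a[11],a[12]; lo=12,mid=13 → [-11, -16, 0, -4, -17, -6, 1, -12, -14, -2, -1, -15, 2]
end: lo=12, hi=12; a = [-11, -16, 0, -4, -17, -6, 1, -12, -14, -2, -1, -15, 2]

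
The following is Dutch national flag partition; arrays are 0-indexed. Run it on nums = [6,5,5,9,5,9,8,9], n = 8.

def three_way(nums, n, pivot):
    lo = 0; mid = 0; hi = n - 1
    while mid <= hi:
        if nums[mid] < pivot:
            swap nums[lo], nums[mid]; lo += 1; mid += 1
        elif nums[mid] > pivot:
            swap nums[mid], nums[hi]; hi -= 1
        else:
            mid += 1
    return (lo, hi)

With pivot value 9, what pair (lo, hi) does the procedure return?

pivot = 9; lo=0, mid=0, hi=7
nums[mid]=6<9: swap nums[0],nums[0]; lo=1,mid=1 → [6,5,5,9,5,9,8,9]
nums[mid]=5<9: swap nums[1],nums[1]; lo=2,mid=2 → [6,5,5,9,5,9,8,9]
nums[mid]=5<9: swap nums[2],nums[2]; lo=3,mid=3 → [6,5,5,9,5,9,8,9]
nums[mid]=9=9: mid=4
nums[mid]=5<9: swap nums[3],nums[4]; lo=4,mid=5 → [6,5,5,5,9,9,8,9]
nums[mid]=9=9: mid=6
nums[mid]=8<9: swap nums[4],nums[6]; lo=5,mid=7 → [6,5,5,5,8,9,9,9]
nums[mid]=9=9: mid=8
end: lo=5, hi=7; nums = [6,5,5,5,8,9,9,9]

(5, 7)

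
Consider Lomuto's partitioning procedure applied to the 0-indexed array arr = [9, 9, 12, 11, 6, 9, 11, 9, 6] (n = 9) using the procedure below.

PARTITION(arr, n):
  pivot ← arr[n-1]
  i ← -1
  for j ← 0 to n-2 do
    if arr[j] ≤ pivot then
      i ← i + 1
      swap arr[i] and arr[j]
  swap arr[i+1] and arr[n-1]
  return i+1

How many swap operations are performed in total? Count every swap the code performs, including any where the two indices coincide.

pivot = arr[8] = 6; i = -1
j=0: arr[0]=9 > 6 → no swap
j=1: arr[1]=9 > 6 → no swap
j=2: arr[2]=12 > 6 → no swap
j=3: arr[3]=11 > 6 → no swap
j=4: arr[4]=6 ≤ 6 → i=0, swap arr[0],arr[4] → [6, 9, 12, 11, 9, 9, 11, 9, 6]
j=5: arr[5]=9 > 6 → no swap
j=6: arr[6]=11 > 6 → no swap
j=7: arr[7]=9 > 6 → no swap
final swap arr[1],arr[8] → [6, 6, 12, 11, 9, 9, 11, 9, 9]; return 1

2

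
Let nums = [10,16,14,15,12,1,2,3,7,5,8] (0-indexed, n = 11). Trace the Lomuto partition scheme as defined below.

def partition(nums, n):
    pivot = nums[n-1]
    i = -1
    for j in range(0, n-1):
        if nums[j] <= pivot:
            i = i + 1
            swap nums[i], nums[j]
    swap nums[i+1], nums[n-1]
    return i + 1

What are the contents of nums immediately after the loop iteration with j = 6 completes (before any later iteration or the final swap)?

[1,2,14,15,12,10,16,3,7,5,8]

pivot = nums[10] = 8; i = -1
j=0: nums[0]=10 > 8 → no swap
j=1: nums[1]=16 > 8 → no swap
j=2: nums[2]=14 > 8 → no swap
j=3: nums[3]=15 > 8 → no swap
j=4: nums[4]=12 > 8 → no swap
j=5: nums[5]=1 ≤ 8 → i=0, swap nums[0],nums[5] → [1,16,14,15,12,10,2,3,7,5,8]
j=6: nums[6]=2 ≤ 8 → i=1, swap nums[1],nums[6] → [1,2,14,15,12,10,16,3,7,5,8]
(after j=6) nums = [1,2,14,15,12,10,16,3,7,5,8]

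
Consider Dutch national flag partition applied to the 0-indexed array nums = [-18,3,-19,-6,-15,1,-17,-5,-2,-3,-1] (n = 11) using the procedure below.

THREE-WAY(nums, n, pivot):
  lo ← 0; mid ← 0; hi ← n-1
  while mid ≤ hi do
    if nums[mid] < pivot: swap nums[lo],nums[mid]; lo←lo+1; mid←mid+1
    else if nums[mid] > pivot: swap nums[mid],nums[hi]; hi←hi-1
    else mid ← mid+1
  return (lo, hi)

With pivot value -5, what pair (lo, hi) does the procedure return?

pivot = -5; lo=0, mid=0, hi=10
nums[mid]=-18<-5: swap nums[0],nums[0]; lo=1,mid=1 → [-18,3,-19,-6,-15,1,-17,-5,-2,-3,-1]
nums[mid]=3>-5: swap nums[1],nums[10]; hi=9 → [-18,-1,-19,-6,-15,1,-17,-5,-2,-3,3]
nums[mid]=-1>-5: swap nums[1],nums[9]; hi=8 → [-18,-3,-19,-6,-15,1,-17,-5,-2,-1,3]
nums[mid]=-3>-5: swap nums[1],nums[8]; hi=7 → [-18,-2,-19,-6,-15,1,-17,-5,-3,-1,3]
nums[mid]=-2>-5: swap nums[1],nums[7]; hi=6 → [-18,-5,-19,-6,-15,1,-17,-2,-3,-1,3]
nums[mid]=-5=-5: mid=2
nums[mid]=-19<-5: swap nums[1],nums[2]; lo=2,mid=3 → [-18,-19,-5,-6,-15,1,-17,-2,-3,-1,3]
nums[mid]=-6<-5: swap nums[2],nums[3]; lo=3,mid=4 → [-18,-19,-6,-5,-15,1,-17,-2,-3,-1,3]
nums[mid]=-15<-5: swap nums[3],nums[4]; lo=4,mid=5 → [-18,-19,-6,-15,-5,1,-17,-2,-3,-1,3]
nums[mid]=1>-5: swap nums[5],nums[6]; hi=5 → [-18,-19,-6,-15,-5,-17,1,-2,-3,-1,3]
nums[mid]=-17<-5: swap nums[4],nums[5]; lo=5,mid=6 → [-18,-19,-6,-15,-17,-5,1,-2,-3,-1,3]
end: lo=5, hi=5; nums = [-18,-19,-6,-15,-17,-5,1,-2,-3,-1,3]

(5, 5)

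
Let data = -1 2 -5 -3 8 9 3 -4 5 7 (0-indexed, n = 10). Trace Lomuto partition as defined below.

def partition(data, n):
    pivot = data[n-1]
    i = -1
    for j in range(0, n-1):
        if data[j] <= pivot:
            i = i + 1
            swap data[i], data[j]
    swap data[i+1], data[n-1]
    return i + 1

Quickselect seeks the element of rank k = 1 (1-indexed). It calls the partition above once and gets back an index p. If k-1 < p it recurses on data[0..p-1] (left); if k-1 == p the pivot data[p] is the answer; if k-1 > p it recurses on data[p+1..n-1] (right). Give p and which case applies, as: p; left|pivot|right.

7; left

pivot=7, i=-1
j=0: -1≤7, i=0, swap(0,0) ⇒ -1 2 -5 -3 8 9 3 -4 5 7
j=1: 2≤7, i=1, swap(1,1) ⇒ -1 2 -5 -3 8 9 3 -4 5 7
j=2: -5≤7, i=2, swap(2,2) ⇒ -1 2 -5 -3 8 9 3 -4 5 7
j=3: -3≤7, i=3, swap(3,3) ⇒ -1 2 -5 -3 8 9 3 -4 5 7
j=4: 8>7, skip
j=5: 9>7, skip
j=6: 3≤7, i=4, swap(4,6) ⇒ -1 2 -5 -3 3 9 8 -4 5 7
j=7: -4≤7, i=5, swap(5,7) ⇒ -1 2 -5 -3 3 -4 8 9 5 7
j=8: 5≤7, i=6, swap(6,8) ⇒ -1 2 -5 -3 3 -4 5 9 8 7
swap(7,9) ⇒ -1 2 -5 -3 3 -4 5 7 8 9; return 7
p = 7; k-1 = 0 < 7 ⇒ left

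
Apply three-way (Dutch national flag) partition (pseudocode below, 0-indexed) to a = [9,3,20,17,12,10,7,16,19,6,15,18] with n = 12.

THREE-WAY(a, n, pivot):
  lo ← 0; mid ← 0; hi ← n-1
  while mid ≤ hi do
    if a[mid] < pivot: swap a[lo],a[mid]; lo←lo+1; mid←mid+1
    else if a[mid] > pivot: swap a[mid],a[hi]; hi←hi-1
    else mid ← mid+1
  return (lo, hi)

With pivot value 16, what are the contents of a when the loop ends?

lo=0 mid=0 hi=11
9<16: swap(0,0), lo=1 mid=1 ⇒ [9,3,20,17,12,10,7,16,19,6,15,18]
3<16: swap(1,1), lo=2 mid=2 ⇒ [9,3,20,17,12,10,7,16,19,6,15,18]
20>16: swap(2,11), hi=10 ⇒ [9,3,18,17,12,10,7,16,19,6,15,20]
18>16: swap(2,10), hi=9 ⇒ [9,3,15,17,12,10,7,16,19,6,18,20]
15<16: swap(2,2), lo=3 mid=3 ⇒ [9,3,15,17,12,10,7,16,19,6,18,20]
17>16: swap(3,9), hi=8 ⇒ [9,3,15,6,12,10,7,16,19,17,18,20]
6<16: swap(3,3), lo=4 mid=4 ⇒ [9,3,15,6,12,10,7,16,19,17,18,20]
12<16: swap(4,4), lo=5 mid=5 ⇒ [9,3,15,6,12,10,7,16,19,17,18,20]
10<16: swap(5,5), lo=6 mid=6 ⇒ [9,3,15,6,12,10,7,16,19,17,18,20]
7<16: swap(6,6), lo=7 mid=7 ⇒ [9,3,15,6,12,10,7,16,19,17,18,20]
16=16: mid=8
19>16: swap(8,8), hi=7 ⇒ [9,3,15,6,12,10,7,16,19,17,18,20]
done. lo=7 hi=7; a=[9,3,15,6,12,10,7,16,19,17,18,20]

[9,3,15,6,12,10,7,16,19,17,18,20]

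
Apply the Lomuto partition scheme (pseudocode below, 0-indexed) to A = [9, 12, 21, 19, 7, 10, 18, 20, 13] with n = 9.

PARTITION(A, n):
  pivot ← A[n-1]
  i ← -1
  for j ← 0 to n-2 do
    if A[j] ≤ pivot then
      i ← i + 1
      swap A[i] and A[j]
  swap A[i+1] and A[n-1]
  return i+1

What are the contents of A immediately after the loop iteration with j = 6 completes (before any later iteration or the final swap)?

pivot = A[8] = 13; i = -1
j=0: A[0]=9 ≤ 13 → i=0, swap A[0],A[0] (no change) → [9, 12, 21, 19, 7, 10, 18, 20, 13]
j=1: A[1]=12 ≤ 13 → i=1, swap A[1],A[1] (no change) → [9, 12, 21, 19, 7, 10, 18, 20, 13]
j=2: A[2]=21 > 13 → no swap
j=3: A[3]=19 > 13 → no swap
j=4: A[4]=7 ≤ 13 → i=2, swap A[2],A[4] → [9, 12, 7, 19, 21, 10, 18, 20, 13]
j=5: A[5]=10 ≤ 13 → i=3, swap A[3],A[5] → [9, 12, 7, 10, 21, 19, 18, 20, 13]
j=6: A[6]=18 > 13 → no swap
(after j=6) A = [9, 12, 7, 10, 21, 19, 18, 20, 13]

[9, 12, 7, 10, 21, 19, 18, 20, 13]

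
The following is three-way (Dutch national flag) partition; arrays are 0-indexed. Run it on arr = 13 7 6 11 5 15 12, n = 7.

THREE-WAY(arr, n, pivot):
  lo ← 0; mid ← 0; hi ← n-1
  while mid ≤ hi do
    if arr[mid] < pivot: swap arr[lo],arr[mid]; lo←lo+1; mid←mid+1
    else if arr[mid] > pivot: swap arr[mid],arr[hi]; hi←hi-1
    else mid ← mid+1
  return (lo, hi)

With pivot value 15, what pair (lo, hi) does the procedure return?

lo=0 mid=0 hi=6
13<15: swap(0,0), lo=1 mid=1 ⇒ 13 7 6 11 5 15 12
7<15: swap(1,1), lo=2 mid=2 ⇒ 13 7 6 11 5 15 12
6<15: swap(2,2), lo=3 mid=3 ⇒ 13 7 6 11 5 15 12
11<15: swap(3,3), lo=4 mid=4 ⇒ 13 7 6 11 5 15 12
5<15: swap(4,4), lo=5 mid=5 ⇒ 13 7 6 11 5 15 12
15=15: mid=6
12<15: swap(5,6), lo=6 mid=7 ⇒ 13 7 6 11 5 12 15
done. lo=6 hi=6; arr=13 7 6 11 5 12 15

(6, 6)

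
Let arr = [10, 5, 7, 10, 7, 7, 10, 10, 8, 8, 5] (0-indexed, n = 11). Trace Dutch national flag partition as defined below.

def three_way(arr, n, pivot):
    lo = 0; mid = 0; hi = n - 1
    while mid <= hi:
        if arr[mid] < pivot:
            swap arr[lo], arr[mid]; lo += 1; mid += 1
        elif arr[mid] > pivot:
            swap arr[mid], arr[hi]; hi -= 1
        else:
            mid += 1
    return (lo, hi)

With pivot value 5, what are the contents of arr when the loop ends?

[5, 5, 10, 7, 7, 10, 10, 8, 8, 7, 10]

pivot = 5; lo=0, mid=0, hi=10
arr[mid]=10>5: swap arr[0],arr[10]; hi=9 → [5, 5, 7, 10, 7, 7, 10, 10, 8, 8, 10]
arr[mid]=5=5: mid=1
arr[mid]=5=5: mid=2
arr[mid]=7>5: swap arr[2],arr[9]; hi=8 → [5, 5, 8, 10, 7, 7, 10, 10, 8, 7, 10]
arr[mid]=8>5: swap arr[2],arr[8]; hi=7 → [5, 5, 8, 10, 7, 7, 10, 10, 8, 7, 10]
arr[mid]=8>5: swap arr[2],arr[7]; hi=6 → [5, 5, 10, 10, 7, 7, 10, 8, 8, 7, 10]
arr[mid]=10>5: swap arr[2],arr[6]; hi=5 → [5, 5, 10, 10, 7, 7, 10, 8, 8, 7, 10]
arr[mid]=10>5: swap arr[2],arr[5]; hi=4 → [5, 5, 7, 10, 7, 10, 10, 8, 8, 7, 10]
arr[mid]=7>5: swap arr[2],arr[4]; hi=3 → [5, 5, 7, 10, 7, 10, 10, 8, 8, 7, 10]
arr[mid]=7>5: swap arr[2],arr[3]; hi=2 → [5, 5, 10, 7, 7, 10, 10, 8, 8, 7, 10]
arr[mid]=10>5: swap arr[2],arr[2]; hi=1 → [5, 5, 10, 7, 7, 10, 10, 8, 8, 7, 10]
end: lo=0, hi=1; arr = [5, 5, 10, 7, 7, 10, 10, 8, 8, 7, 10]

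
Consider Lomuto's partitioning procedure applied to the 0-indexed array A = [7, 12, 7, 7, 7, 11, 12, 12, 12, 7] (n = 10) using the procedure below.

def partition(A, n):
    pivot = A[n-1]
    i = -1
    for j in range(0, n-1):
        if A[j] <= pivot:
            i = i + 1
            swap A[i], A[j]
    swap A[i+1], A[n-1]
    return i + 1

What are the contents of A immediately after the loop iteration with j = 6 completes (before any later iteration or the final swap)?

pivot = A[9] = 7; i = -1
j=0: A[0]=7 ≤ 7 → i=0, swap A[0],A[0] (no change) → [7, 12, 7, 7, 7, 11, 12, 12, 12, 7]
j=1: A[1]=12 > 7 → no swap
j=2: A[2]=7 ≤ 7 → i=1, swap A[1],A[2] → [7, 7, 12, 7, 7, 11, 12, 12, 12, 7]
j=3: A[3]=7 ≤ 7 → i=2, swap A[2],A[3] → [7, 7, 7, 12, 7, 11, 12, 12, 12, 7]
j=4: A[4]=7 ≤ 7 → i=3, swap A[3],A[4] → [7, 7, 7, 7, 12, 11, 12, 12, 12, 7]
j=5: A[5]=11 > 7 → no swap
j=6: A[6]=12 > 7 → no swap
(after j=6) A = [7, 7, 7, 7, 12, 11, 12, 12, 12, 7]

[7, 7, 7, 7, 12, 11, 12, 12, 12, 7]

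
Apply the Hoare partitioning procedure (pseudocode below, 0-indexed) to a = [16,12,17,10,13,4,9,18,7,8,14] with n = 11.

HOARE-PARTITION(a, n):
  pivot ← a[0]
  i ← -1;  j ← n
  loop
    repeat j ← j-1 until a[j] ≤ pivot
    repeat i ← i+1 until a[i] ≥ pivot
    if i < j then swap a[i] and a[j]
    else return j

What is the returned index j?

pivot=16
j stops at 10 (14), i stops at 0 (16); swap ⇒ [14,12,17,10,13,4,9,18,7,8,16]
j stops at 9 (8), i stops at 2 (17); swap ⇒ [14,12,8,10,13,4,9,18,7,17,16]
j stops at 8 (7), i stops at 7 (18); swap ⇒ [14,12,8,10,13,4,9,7,18,17,16]
j stops at 7, i stops at 8; i≥j ⇒ return 7. a=[14,12,8,10,13,4,9,7,18,17,16]

7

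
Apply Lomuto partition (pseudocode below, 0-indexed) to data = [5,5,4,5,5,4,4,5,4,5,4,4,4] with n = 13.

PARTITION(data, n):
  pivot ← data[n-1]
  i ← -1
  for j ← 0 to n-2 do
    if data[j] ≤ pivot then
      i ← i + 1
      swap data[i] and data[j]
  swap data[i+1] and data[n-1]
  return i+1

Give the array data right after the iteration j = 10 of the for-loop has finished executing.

pivot = data[12] = 4; i = -1
j=0: data[0]=5 > 4 → no swap
j=1: data[1]=5 > 4 → no swap
j=2: data[2]=4 ≤ 4 → i=0, swap data[0],data[2] → [4,5,5,5,5,4,4,5,4,5,4,4,4]
j=3: data[3]=5 > 4 → no swap
j=4: data[4]=5 > 4 → no swap
j=5: data[5]=4 ≤ 4 → i=1, swap data[1],data[5] → [4,4,5,5,5,5,4,5,4,5,4,4,4]
j=6: data[6]=4 ≤ 4 → i=2, swap data[2],data[6] → [4,4,4,5,5,5,5,5,4,5,4,4,4]
j=7: data[7]=5 > 4 → no swap
j=8: data[8]=4 ≤ 4 → i=3, swap data[3],data[8] → [4,4,4,4,5,5,5,5,5,5,4,4,4]
j=9: data[9]=5 > 4 → no swap
j=10: data[10]=4 ≤ 4 → i=4, swap data[4],data[10] → [4,4,4,4,4,5,5,5,5,5,5,4,4]
(after j=10) data = [4,4,4,4,4,5,5,5,5,5,5,4,4]

[4,4,4,4,4,5,5,5,5,5,5,4,4]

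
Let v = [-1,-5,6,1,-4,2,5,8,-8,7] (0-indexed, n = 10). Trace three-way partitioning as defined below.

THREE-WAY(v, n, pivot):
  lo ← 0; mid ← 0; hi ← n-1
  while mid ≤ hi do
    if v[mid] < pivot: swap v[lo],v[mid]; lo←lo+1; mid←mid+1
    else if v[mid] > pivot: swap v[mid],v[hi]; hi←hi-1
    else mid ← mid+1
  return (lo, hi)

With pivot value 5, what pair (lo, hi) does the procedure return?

lo=0 mid=0 hi=9
-1<5: swap(0,0), lo=1 mid=1 ⇒ [-1,-5,6,1,-4,2,5,8,-8,7]
-5<5: swap(1,1), lo=2 mid=2 ⇒ [-1,-5,6,1,-4,2,5,8,-8,7]
6>5: swap(2,9), hi=8 ⇒ [-1,-5,7,1,-4,2,5,8,-8,6]
7>5: swap(2,8), hi=7 ⇒ [-1,-5,-8,1,-4,2,5,8,7,6]
-8<5: swap(2,2), lo=3 mid=3 ⇒ [-1,-5,-8,1,-4,2,5,8,7,6]
1<5: swap(3,3), lo=4 mid=4 ⇒ [-1,-5,-8,1,-4,2,5,8,7,6]
-4<5: swap(4,4), lo=5 mid=5 ⇒ [-1,-5,-8,1,-4,2,5,8,7,6]
2<5: swap(5,5), lo=6 mid=6 ⇒ [-1,-5,-8,1,-4,2,5,8,7,6]
5=5: mid=7
8>5: swap(7,7), hi=6 ⇒ [-1,-5,-8,1,-4,2,5,8,7,6]
done. lo=6 hi=6; v=[-1,-5,-8,1,-4,2,5,8,7,6]

(6, 6)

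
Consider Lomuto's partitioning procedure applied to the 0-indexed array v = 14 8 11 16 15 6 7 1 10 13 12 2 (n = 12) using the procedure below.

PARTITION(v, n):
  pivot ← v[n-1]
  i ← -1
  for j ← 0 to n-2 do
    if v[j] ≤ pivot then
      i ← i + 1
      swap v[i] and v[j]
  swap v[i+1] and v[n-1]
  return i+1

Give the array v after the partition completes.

pivot = v[11] = 2; i = -1
j=0: v[0]=14 > 2 → no swap
j=1: v[1]=8 > 2 → no swap
j=2: v[2]=11 > 2 → no swap
j=3: v[3]=16 > 2 → no swap
j=4: v[4]=15 > 2 → no swap
j=5: v[5]=6 > 2 → no swap
j=6: v[6]=7 > 2 → no swap
j=7: v[7]=1 ≤ 2 → i=0, swap v[0],v[7] → 1 8 11 16 15 6 7 14 10 13 12 2
j=8: v[8]=10 > 2 → no swap
j=9: v[9]=13 > 2 → no swap
j=10: v[10]=12 > 2 → no swap
final swap v[1],v[11] → 1 2 11 16 15 6 7 14 10 13 12 8; return 1

1 2 11 16 15 6 7 14 10 13 12 8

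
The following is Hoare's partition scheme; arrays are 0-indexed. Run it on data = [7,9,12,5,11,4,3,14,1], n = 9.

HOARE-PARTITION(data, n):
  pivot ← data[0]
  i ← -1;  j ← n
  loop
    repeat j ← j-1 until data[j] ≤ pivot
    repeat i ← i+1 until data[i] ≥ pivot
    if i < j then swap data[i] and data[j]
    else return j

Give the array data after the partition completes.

[1,3,4,5,11,12,9,14,7]

pivot = data[0] = 7; i = -1, j = 9
j→8 (data[8]=1≤7), i→0 (data[0]=7≥7); i<j, swap → [1,9,12,5,11,4,3,14,7]
j→6 (data[6]=3≤7), i→1 (data[1]=9≥7); i<j, swap → [1,3,12,5,11,4,9,14,7]
j→5 (data[5]=4≤7), i→2 (data[2]=12≥7); i<j, swap → [1,3,4,5,11,12,9,14,7]
j→3, i→4; i≥j, return j=3. data = [1,3,4,5,11,12,9,14,7]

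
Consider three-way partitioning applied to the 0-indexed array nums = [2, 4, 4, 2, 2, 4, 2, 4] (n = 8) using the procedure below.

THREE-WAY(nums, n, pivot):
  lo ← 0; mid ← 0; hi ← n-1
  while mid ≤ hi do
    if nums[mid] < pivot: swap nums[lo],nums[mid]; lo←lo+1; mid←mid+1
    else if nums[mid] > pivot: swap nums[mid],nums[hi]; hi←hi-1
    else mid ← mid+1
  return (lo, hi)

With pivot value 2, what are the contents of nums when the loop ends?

lo=0 mid=0 hi=7
2=2: mid=1
4>2: swap(1,7), hi=6 ⇒ [2, 4, 4, 2, 2, 4, 2, 4]
4>2: swap(1,6), hi=5 ⇒ [2, 2, 4, 2, 2, 4, 4, 4]
2=2: mid=2
4>2: swap(2,5), hi=4 ⇒ [2, 2, 4, 2, 2, 4, 4, 4]
4>2: swap(2,4), hi=3 ⇒ [2, 2, 2, 2, 4, 4, 4, 4]
2=2: mid=3
2=2: mid=4
done. lo=0 hi=3; nums=[2, 2, 2, 2, 4, 4, 4, 4]

[2, 2, 2, 2, 4, 4, 4, 4]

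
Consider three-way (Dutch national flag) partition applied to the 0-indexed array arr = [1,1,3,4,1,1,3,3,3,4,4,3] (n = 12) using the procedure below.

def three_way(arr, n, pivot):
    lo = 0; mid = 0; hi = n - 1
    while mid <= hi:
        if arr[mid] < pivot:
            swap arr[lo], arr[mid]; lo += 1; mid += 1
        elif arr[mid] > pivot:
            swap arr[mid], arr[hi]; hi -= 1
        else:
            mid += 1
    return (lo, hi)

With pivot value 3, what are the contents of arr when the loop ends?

[1,1,1,1,3,3,3,3,3,4,4,4]

pivot = 3; lo=0, mid=0, hi=11
arr[mid]=1<3: swap arr[0],arr[0]; lo=1,mid=1 → [1,1,3,4,1,1,3,3,3,4,4,3]
arr[mid]=1<3: swap arr[1],arr[1]; lo=2,mid=2 → [1,1,3,4,1,1,3,3,3,4,4,3]
arr[mid]=3=3: mid=3
arr[mid]=4>3: swap arr[3],arr[11]; hi=10 → [1,1,3,3,1,1,3,3,3,4,4,4]
arr[mid]=3=3: mid=4
arr[mid]=1<3: swap arr[2],arr[4]; lo=3,mid=5 → [1,1,1,3,3,1,3,3,3,4,4,4]
arr[mid]=1<3: swap arr[3],arr[5]; lo=4,mid=6 → [1,1,1,1,3,3,3,3,3,4,4,4]
arr[mid]=3=3: mid=7
arr[mid]=3=3: mid=8
arr[mid]=3=3: mid=9
arr[mid]=4>3: swap arr[9],arr[10]; hi=9 → [1,1,1,1,3,3,3,3,3,4,4,4]
arr[mid]=4>3: swap arr[9],arr[9]; hi=8 → [1,1,1,1,3,3,3,3,3,4,4,4]
end: lo=4, hi=8; arr = [1,1,1,1,3,3,3,3,3,4,4,4]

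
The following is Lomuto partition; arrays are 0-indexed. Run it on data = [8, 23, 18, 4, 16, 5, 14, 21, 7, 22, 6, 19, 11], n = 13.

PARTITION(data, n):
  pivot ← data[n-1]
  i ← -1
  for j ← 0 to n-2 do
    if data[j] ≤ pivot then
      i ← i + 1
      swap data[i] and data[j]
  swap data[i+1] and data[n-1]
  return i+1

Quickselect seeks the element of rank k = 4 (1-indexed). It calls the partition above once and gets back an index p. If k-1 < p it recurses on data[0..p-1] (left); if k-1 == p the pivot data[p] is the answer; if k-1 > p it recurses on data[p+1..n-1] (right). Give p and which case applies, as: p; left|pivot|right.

5; left

pivot = data[12] = 11; i = -1
j=0: data[0]=8 ≤ 11 → i=0, swap data[0],data[0] (no change) → [8, 23, 18, 4, 16, 5, 14, 21, 7, 22, 6, 19, 11]
j=1: data[1]=23 > 11 → no swap
j=2: data[2]=18 > 11 → no swap
j=3: data[3]=4 ≤ 11 → i=1, swap data[1],data[3] → [8, 4, 18, 23, 16, 5, 14, 21, 7, 22, 6, 19, 11]
j=4: data[4]=16 > 11 → no swap
j=5: data[5]=5 ≤ 11 → i=2, swap data[2],data[5] → [8, 4, 5, 23, 16, 18, 14, 21, 7, 22, 6, 19, 11]
j=6: data[6]=14 > 11 → no swap
j=7: data[7]=21 > 11 → no swap
j=8: data[8]=7 ≤ 11 → i=3, swap data[3],data[8] → [8, 4, 5, 7, 16, 18, 14, 21, 23, 22, 6, 19, 11]
j=9: data[9]=22 > 11 → no swap
j=10: data[10]=6 ≤ 11 → i=4, swap data[4],data[10] → [8, 4, 5, 7, 6, 18, 14, 21, 23, 22, 16, 19, 11]
j=11: data[11]=19 > 11 → no swap
final swap data[5],data[12] → [8, 4, 5, 7, 6, 11, 14, 21, 23, 22, 16, 19, 18]; return 5
p = 5; k-1 = 3 < 5 ⇒ left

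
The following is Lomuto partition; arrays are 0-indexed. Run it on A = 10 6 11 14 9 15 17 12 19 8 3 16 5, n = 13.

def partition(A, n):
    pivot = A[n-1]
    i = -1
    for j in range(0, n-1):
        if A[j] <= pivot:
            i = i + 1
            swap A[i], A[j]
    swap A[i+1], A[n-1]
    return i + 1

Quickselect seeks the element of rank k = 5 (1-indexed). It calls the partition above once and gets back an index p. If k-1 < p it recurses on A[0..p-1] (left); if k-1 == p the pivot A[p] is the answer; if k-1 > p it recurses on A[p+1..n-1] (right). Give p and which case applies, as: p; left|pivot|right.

1; right

pivot=5, i=-1
j=0: 10>5, skip
j=1: 6>5, skip
j=2: 11>5, skip
j=3: 14>5, skip
j=4: 9>5, skip
j=5: 15>5, skip
j=6: 17>5, skip
j=7: 12>5, skip
j=8: 19>5, skip
j=9: 8>5, skip
j=10: 3≤5, i=0, swap(0,10) ⇒ 3 6 11 14 9 15 17 12 19 8 10 16 5
j=11: 16>5, skip
swap(1,12) ⇒ 3 5 11 14 9 15 17 12 19 8 10 16 6; return 1
p = 1; k-1 = 4 > 1 ⇒ right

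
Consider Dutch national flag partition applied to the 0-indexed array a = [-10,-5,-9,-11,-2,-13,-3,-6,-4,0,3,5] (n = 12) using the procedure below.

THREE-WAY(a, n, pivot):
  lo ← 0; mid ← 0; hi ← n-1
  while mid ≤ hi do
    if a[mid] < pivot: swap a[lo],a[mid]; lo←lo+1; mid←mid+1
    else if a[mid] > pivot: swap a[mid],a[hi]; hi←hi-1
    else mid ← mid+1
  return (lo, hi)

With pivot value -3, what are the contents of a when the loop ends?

pivot = -3; lo=0, mid=0, hi=11
a[mid]=-10<-3: swap a[0],a[0]; lo=1,mid=1 → [-10,-5,-9,-11,-2,-13,-3,-6,-4,0,3,5]
a[mid]=-5<-3: swap a[1],a[1]; lo=2,mid=2 → [-10,-5,-9,-11,-2,-13,-3,-6,-4,0,3,5]
a[mid]=-9<-3: swap a[2],a[2]; lo=3,mid=3 → [-10,-5,-9,-11,-2,-13,-3,-6,-4,0,3,5]
a[mid]=-11<-3: swap a[3],a[3]; lo=4,mid=4 → [-10,-5,-9,-11,-2,-13,-3,-6,-4,0,3,5]
a[mid]=-2>-3: swap a[4],a[11]; hi=10 → [-10,-5,-9,-11,5,-13,-3,-6,-4,0,3,-2]
a[mid]=5>-3: swap a[4],a[10]; hi=9 → [-10,-5,-9,-11,3,-13,-3,-6,-4,0,5,-2]
a[mid]=3>-3: swap a[4],a[9]; hi=8 → [-10,-5,-9,-11,0,-13,-3,-6,-4,3,5,-2]
a[mid]=0>-3: swap a[4],a[8]; hi=7 → [-10,-5,-9,-11,-4,-13,-3,-6,0,3,5,-2]
a[mid]=-4<-3: swap a[4],a[4]; lo=5,mid=5 → [-10,-5,-9,-11,-4,-13,-3,-6,0,3,5,-2]
a[mid]=-13<-3: swap a[5],a[5]; lo=6,mid=6 → [-10,-5,-9,-11,-4,-13,-3,-6,0,3,5,-2]
a[mid]=-3=-3: mid=7
a[mid]=-6<-3: swap a[6],a[7]; lo=7,mid=8 → [-10,-5,-9,-11,-4,-13,-6,-3,0,3,5,-2]
end: lo=7, hi=7; a = [-10,-5,-9,-11,-4,-13,-6,-3,0,3,5,-2]

[-10,-5,-9,-11,-4,-13,-6,-3,0,3,5,-2]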